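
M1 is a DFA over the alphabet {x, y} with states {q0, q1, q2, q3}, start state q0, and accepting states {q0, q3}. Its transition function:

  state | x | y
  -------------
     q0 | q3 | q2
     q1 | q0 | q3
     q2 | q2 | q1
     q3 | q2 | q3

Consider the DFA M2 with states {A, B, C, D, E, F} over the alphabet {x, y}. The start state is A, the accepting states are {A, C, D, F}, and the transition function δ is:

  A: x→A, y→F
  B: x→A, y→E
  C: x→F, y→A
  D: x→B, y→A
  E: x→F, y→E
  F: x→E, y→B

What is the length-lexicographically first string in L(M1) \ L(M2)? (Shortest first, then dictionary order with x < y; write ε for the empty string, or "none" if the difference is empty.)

xyy

The string xyy is accepted by M1 but not by M2.
No shorter string lies in the difference, and xyy is the lexicographically first length-3 string in L(M1) \ L(M2).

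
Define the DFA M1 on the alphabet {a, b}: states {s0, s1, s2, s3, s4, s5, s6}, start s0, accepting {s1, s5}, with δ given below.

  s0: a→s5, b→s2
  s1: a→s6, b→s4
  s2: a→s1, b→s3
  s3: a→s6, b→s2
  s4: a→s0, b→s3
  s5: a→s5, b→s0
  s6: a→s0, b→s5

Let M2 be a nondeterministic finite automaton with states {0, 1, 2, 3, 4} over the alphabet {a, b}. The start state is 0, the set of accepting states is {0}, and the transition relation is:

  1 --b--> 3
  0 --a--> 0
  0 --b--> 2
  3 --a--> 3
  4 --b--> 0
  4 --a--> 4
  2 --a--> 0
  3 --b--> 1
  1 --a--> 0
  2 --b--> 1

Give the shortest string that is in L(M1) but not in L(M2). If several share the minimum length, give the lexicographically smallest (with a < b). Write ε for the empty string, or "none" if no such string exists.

The string baab is accepted by M1 but not by M2.
No shorter string lies in the difference, and baab is the lexicographically first length-4 string in L(M1) \ L(M2).

baab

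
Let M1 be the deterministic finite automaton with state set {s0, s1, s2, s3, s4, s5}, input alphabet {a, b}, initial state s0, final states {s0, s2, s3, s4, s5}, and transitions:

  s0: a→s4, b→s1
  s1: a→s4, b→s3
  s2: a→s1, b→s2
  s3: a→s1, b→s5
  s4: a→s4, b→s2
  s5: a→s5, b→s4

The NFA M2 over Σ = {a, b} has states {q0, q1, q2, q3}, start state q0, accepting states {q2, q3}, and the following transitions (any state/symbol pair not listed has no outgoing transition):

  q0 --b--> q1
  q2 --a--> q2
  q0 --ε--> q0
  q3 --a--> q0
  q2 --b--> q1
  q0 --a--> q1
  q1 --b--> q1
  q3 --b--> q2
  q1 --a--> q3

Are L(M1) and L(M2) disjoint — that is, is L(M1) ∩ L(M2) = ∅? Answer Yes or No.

No

The string aa is accepted by both M1 and M2.
Hence L(M1) ∩ L(M2) ≠ ∅.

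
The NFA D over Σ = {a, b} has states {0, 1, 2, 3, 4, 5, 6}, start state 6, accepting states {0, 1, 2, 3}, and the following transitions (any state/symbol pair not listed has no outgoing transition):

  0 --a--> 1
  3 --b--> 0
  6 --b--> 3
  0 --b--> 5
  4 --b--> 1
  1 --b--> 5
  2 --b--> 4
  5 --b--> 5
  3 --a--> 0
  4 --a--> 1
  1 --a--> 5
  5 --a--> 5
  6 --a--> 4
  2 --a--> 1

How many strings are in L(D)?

The useful subgraph on states {0, 1, 3, 4, 6} is acyclic, so L(D) is finite; the longest accepting path visits 4 useful states, giving maximum string length 3.
Counting accepting paths from 6 by length: 1 of length 1, 4 of length 2, 2 of length 3. Total 7.

7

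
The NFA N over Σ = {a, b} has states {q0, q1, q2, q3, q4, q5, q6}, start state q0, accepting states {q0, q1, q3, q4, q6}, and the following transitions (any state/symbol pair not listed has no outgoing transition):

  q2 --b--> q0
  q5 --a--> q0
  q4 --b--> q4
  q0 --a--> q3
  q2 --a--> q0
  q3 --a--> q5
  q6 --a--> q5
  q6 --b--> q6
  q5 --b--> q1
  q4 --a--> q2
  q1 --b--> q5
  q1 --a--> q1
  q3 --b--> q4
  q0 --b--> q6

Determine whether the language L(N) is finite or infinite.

infinite

State q0 is reachable from the start and can reach an accepting state, and it lies on the cycle q0 → q3 → q4 → q2 → q0.
Traversing that cycle any number of times yields accepted strings of unbounded length, so the language is infinite.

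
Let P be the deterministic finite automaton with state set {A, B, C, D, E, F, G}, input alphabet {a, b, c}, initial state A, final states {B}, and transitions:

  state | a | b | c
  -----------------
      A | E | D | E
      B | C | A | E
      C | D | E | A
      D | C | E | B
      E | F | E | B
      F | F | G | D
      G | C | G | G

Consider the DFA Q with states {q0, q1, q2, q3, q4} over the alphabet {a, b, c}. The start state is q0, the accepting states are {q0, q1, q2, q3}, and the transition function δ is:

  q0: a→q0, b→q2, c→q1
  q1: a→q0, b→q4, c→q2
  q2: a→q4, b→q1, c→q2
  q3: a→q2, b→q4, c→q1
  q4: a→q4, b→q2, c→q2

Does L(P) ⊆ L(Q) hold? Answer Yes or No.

Exploring the product automaton P × Q from the start pair (A, q0), following both machines on each input symbol, reaches 21 state pairs: (A, q0), (E, q0), (D, q2), (E, q1), (F, q0), (E, q2), (B, q1), (C, q4), (B, q2), (E, q4), (G, q2), (D, q1), (F, q4), (C, q0), (A, q4), (D, q4), (A, q2), (A, q1), (G, q1), (D, q0), (G, q4).
P accepts in {B} and Q accepts in {q0, q1, q2, q3}. The reachable pairs whose P-component is accepting are (B, q1), (B, q2); in each of them the Q-component is accepting too, so the product for L(P) \ L(Q) (P-component accepting, Q-component rejecting) has no reachable accepting pair and the difference is empty.
Hence every string in L(P) is also in L(Q).

Yes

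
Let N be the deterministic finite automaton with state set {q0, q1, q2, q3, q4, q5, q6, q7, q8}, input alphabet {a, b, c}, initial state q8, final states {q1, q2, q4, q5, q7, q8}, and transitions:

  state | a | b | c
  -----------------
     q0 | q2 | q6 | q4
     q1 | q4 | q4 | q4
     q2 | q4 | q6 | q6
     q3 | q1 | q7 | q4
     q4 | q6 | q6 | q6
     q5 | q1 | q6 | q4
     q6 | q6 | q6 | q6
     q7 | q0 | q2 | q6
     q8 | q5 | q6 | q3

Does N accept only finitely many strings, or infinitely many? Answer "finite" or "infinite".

The useful states (reachable from q8 and able to reach an accepting state) are {q0, q1, q2, q3, q4, q5, q7, q8}.
Restricted to these states the transition graph has no cycle, so every accepting path has bounded length and L is finite.

finite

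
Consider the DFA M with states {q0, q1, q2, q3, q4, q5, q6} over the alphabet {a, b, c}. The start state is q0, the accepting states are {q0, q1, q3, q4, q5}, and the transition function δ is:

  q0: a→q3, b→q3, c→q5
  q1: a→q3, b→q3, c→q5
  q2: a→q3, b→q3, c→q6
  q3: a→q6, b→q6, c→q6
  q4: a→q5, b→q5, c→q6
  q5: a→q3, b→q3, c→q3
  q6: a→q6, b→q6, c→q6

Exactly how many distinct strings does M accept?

7

The useful subgraph on states {q0, q3, q5} is acyclic, so L(M) is finite; the longest accepting path visits 3 useful states, giving maximum string length 2.
Counting accepting paths from q0 by length: 1 of length 0, 3 of length 1, 3 of length 2. Total 7.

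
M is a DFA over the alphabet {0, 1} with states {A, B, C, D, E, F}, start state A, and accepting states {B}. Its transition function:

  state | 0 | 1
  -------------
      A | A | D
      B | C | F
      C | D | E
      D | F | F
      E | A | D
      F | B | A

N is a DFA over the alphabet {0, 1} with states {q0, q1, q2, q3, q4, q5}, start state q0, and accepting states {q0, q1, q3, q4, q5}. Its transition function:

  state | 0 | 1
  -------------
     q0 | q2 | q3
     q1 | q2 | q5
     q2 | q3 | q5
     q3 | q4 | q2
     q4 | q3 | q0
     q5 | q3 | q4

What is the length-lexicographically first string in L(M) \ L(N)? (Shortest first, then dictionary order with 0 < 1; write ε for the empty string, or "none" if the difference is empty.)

The string 010010 is accepted by M but not by N.
No shorter string lies in the difference, and 010010 is the lexicographically first length-6 string in L(M) \ L(N).

010010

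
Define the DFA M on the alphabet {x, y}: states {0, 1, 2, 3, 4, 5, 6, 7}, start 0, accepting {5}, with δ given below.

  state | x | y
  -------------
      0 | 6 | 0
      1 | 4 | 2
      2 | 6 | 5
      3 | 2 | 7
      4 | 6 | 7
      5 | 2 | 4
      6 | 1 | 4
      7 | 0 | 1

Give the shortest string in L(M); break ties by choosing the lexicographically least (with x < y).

xxyy

A breadth-first search from 0 reaches an accepting state first via the path 0 → 6 → 1 → 2 → 5 on input xxyy.
No string of length < 4 is accepted (BFS exhausts all shorter strings without reaching an accepting state), and xxyy is the lexicographically least accepting string of length 4.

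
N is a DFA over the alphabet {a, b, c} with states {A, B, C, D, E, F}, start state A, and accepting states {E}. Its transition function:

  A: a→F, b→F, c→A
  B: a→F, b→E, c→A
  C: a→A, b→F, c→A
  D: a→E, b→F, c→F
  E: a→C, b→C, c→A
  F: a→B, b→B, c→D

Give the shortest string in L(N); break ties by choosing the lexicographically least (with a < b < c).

A breadth-first search from A reaches an accepting state first via the path A → F → B → E on input aab.
No string of length < 3 is accepted (BFS exhausts all shorter strings without reaching an accepting state), and aab is the lexicographically least accepting string of length 3.

aab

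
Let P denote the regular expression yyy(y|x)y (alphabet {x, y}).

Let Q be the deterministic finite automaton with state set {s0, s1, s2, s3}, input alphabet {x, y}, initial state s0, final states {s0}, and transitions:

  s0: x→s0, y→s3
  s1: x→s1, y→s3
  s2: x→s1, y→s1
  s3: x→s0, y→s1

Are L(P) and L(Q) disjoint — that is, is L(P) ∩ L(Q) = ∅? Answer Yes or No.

Converting the expression P to a DFA (subset construction, then merging equivalent states) gives the minimal DFA with states {p0, p1, p2, p3, p4, p5, p6}, start state p0, accepting states {p6} and transitions p0: x→p1, y→p2; p1: x→p1, y→p1; p2: x→p1, y→p3; p3: x→p1, y→p4; p4: x→p5, y→p5; p5: x→p1, y→p6; p6: x→p1, y→p1.
Exploring the product automaton P × Q from the start pair (p0, s0), following both machines on each input symbol, reaches 10 state pairs: (p0, s0), (p1, s0), (p2, s3), (p1, s3), (p3, s1), (p1, s1), (p4, s3), (p5, s0), (p5, s1), (p6, s3).
P accepts in {p6} and Q accepts in {s0}; no reachable pair has both components accepting, so no string drives both machines to acceptance simultaneously and L(P) ∩ L(Q) = ∅.
So no string is accepted by both, and the intersection is empty.

Yes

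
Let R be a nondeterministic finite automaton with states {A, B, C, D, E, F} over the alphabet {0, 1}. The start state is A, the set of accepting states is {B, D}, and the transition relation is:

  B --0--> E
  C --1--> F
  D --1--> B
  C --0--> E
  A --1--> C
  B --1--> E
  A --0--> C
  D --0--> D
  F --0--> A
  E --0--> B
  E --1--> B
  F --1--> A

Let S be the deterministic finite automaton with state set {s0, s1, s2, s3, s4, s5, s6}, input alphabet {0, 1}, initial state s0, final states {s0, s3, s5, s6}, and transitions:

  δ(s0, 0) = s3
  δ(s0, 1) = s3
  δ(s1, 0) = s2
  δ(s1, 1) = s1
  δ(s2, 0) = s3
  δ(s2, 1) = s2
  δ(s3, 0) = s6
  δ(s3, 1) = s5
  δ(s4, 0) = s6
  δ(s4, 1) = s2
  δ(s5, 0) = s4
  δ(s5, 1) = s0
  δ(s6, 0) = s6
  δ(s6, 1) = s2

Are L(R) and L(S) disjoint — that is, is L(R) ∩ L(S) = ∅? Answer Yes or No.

The string 000 is accepted by both R and S.
Hence L(R) ∩ L(S) ≠ ∅.

No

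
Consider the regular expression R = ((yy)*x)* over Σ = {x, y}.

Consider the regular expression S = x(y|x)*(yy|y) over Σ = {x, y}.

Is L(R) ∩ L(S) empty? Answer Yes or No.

Converting the expression R to a DFA (subset construction, then merging equivalent states) gives the minimal DFA with states {r0, r1, r2, r3}, start state r0, accepting states {r0} and transitions r0: x→r0, y→r1; r1: x→r2, y→r3; r2: x→r2, y→r2; r3: x→r0, y→r1.
Converting the expression S to a DFA (subset construction, then merging equivalent states) gives the minimal DFA with states {s0, s1, s2, s3}, start state s0, accepting states {s3} and transitions s0: x→s1, y→s2; s1: x→s1, y→s3; s2: x→s2, y→s2; s3: x→s1, y→s3.
Exploring the product automaton R × S from the start pair (r0, s0), following both machines on each input symbol, reaches 10 state pairs: (r0, s0), (r0, s1), (r1, s2), (r1, s3), (r2, s2), (r3, s2), (r2, s1), (r3, s3), (r0, s2), (r2, s3).
R accepts in {r0} and S accepts in {s3}; no reachable pair has both components accepting, so no string drives both machines to acceptance simultaneously and L(R) ∩ L(S) = ∅.
So no string is accepted by both, and the intersection is empty.

Yes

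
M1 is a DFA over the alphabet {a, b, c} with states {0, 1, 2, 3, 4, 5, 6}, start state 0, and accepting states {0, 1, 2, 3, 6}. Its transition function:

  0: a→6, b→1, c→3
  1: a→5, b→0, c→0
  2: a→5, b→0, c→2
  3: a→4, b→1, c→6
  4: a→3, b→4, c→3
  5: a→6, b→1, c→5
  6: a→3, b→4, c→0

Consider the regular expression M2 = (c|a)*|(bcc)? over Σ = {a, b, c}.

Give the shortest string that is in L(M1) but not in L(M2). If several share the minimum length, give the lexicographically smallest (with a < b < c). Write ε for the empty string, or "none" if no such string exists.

The string b is accepted by M1 but not by M2.
No shorter string lies in the difference, and b is the lexicographically first length-1 string in L(M1) \ L(M2).

b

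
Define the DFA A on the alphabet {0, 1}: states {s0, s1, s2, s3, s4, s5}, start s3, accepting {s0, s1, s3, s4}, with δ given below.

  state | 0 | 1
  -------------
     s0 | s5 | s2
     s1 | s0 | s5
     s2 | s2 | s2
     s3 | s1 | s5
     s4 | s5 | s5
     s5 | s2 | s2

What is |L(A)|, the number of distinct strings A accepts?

The useful subgraph on states {s0, s1, s3} is acyclic, so L(A) is finite; the longest accepting path visits 3 useful states, giving maximum string length 2.
Counting accepting paths from s3 by length: 1 of length 0, 1 of length 1, 1 of length 2. Total 3.

3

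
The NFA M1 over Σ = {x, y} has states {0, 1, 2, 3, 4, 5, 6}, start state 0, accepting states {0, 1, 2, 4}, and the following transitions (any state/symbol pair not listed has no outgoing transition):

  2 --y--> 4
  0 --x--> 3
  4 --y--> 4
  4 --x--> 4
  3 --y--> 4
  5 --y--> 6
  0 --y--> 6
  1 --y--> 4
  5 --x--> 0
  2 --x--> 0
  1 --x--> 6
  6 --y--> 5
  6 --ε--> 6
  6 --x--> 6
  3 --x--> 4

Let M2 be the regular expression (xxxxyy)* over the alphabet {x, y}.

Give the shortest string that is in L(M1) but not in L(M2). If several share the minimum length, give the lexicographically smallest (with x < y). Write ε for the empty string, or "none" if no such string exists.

The string xx is accepted by M1 but not by M2.
No shorter string lies in the difference, and xx is the lexicographically first length-2 string in L(M1) \ L(M2).

xx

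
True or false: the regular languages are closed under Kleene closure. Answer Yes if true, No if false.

Yes

If R is a regular expression for L then R* denotes L*; on automata, add a new accepting start state with an ε-move into the old start state and ε-moves from every old accepting state back to it.
So the regular languages are closed under Kleene star.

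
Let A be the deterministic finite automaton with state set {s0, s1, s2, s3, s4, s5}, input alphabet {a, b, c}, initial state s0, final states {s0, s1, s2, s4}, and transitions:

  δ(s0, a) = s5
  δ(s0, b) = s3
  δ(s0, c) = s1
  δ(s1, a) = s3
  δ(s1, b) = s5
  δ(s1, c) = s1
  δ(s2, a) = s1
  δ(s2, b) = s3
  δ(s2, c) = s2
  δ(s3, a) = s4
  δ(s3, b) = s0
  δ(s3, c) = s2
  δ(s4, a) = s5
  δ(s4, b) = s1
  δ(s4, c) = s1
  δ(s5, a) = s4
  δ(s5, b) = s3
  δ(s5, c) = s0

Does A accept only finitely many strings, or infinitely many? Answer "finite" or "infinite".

infinite

State s1 is reachable from the start and can reach an accepting state, and it lies on the cycle s1 → s1.
Traversing that cycle any number of times yields accepted strings of unbounded length, so the language is infinite.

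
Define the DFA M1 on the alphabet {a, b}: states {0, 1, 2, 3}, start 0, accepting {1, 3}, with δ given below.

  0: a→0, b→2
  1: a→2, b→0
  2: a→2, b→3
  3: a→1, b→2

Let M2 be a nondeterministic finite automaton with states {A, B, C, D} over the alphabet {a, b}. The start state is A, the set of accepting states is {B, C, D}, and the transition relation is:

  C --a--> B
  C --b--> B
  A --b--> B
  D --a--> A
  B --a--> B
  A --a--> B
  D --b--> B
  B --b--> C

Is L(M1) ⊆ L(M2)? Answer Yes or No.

Exploring the product automaton M1 × M2 from the start pair (0, A), following both machines on each input symbol, reaches 8 state pairs: (0, A), (0, B), (2, B), (2, C), (3, C), (3, B), (1, B), (0, C).
M1 accepts in {1, 3} and M2 accepts in {B, C, D}. The reachable pairs whose M1-component is accepting are (3, C), (3, B), (1, B); in each of them the M2-component is accepting too, so the product for L(M1) \ L(M2) (M1-component accepting, M2-component rejecting) has no reachable accepting pair and the difference is empty.
Hence every string in L(M1) is also in L(M2).

Yes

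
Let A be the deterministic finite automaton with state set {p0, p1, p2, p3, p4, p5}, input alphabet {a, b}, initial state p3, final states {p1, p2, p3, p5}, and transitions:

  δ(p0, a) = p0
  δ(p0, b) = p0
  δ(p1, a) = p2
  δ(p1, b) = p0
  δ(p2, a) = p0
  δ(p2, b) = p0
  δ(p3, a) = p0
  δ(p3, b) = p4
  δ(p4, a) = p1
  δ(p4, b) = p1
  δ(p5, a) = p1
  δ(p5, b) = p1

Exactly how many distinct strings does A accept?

The useful subgraph on states {p1, p2, p3, p4} is acyclic, so L(A) is finite; the longest accepting path visits 4 useful states, giving maximum string length 3.
Counting accepting paths from p3 by length: 1 of length 0, 2 of length 2, 2 of length 3. Total 5.

5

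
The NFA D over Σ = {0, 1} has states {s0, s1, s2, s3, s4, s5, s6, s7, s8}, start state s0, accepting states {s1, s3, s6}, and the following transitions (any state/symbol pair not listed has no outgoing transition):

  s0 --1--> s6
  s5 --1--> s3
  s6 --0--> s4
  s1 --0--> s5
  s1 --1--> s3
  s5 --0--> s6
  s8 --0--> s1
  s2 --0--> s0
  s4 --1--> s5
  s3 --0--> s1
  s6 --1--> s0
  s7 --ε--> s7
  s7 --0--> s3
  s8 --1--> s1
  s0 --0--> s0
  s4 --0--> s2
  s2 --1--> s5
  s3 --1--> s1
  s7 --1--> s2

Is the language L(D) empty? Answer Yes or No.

The string 1 is accepted: the run s0 → s6 ends in the accepting state s6.
Since at least one string is accepted, L(D) is not empty.

No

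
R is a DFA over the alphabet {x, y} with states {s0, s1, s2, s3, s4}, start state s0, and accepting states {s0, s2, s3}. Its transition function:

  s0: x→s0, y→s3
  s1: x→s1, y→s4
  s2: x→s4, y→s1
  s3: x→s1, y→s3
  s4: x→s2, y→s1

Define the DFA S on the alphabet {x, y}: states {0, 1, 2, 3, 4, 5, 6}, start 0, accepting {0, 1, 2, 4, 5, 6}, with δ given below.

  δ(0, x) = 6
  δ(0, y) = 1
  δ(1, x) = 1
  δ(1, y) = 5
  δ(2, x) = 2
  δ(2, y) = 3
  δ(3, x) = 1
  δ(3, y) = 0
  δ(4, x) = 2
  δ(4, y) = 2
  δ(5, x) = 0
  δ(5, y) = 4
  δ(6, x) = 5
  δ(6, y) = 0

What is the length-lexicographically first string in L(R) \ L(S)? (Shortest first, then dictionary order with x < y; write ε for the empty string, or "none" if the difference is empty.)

The string xxyyy is accepted by R but not by S.
No shorter string lies in the difference, and xxyyy is the lexicographically first length-5 string in L(R) \ L(S).

xxyyy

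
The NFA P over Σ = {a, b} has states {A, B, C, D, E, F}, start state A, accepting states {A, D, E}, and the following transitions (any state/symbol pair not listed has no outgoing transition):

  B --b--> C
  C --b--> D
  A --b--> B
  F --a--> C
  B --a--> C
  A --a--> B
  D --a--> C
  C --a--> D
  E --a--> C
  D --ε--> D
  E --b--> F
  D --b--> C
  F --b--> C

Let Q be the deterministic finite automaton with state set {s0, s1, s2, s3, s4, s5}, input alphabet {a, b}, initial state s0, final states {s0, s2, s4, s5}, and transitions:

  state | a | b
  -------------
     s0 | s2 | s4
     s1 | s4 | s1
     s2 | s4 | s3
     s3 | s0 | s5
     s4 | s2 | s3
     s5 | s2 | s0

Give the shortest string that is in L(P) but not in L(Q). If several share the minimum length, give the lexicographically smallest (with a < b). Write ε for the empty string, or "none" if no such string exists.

aab

The string aab is accepted by P but not by Q.
No shorter string lies in the difference, and aab is the lexicographically first length-3 string in L(P) \ L(Q).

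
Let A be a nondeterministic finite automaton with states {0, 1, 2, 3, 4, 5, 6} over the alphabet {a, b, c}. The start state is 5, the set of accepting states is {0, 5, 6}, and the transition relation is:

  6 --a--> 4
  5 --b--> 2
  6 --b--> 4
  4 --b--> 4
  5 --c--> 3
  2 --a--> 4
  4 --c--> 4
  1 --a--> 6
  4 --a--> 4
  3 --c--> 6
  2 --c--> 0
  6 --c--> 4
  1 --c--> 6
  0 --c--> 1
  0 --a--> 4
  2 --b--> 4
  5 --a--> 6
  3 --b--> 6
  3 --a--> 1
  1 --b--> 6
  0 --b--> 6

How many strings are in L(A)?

The useful subgraph on states {0, 1, 2, 3, 5, 6} is acyclic, so L(A) is finite; the longest accepting path visits 5 useful states, giving maximum string length 4.
Counting accepting paths from 5 by length: 1 of length 0, 1 of length 1, 3 of length 2, 4 of length 3, 3 of length 4. Total 12.

12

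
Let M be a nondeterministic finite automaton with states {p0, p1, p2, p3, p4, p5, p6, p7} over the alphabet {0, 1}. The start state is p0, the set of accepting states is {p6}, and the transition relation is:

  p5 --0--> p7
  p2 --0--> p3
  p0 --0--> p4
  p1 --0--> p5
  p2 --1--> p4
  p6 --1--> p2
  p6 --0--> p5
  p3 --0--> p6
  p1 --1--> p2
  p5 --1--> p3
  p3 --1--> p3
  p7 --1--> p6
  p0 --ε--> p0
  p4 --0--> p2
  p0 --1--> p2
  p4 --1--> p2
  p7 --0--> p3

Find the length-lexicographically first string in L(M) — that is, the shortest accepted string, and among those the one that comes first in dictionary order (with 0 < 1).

100

A breadth-first search from p0 reaches an accepting state first via the path p0 → p2 → p3 → p6 on input 100.
No string of length < 3 is accepted (BFS exhausts all shorter strings without reaching an accepting state), and 100 is the lexicographically least accepting string of length 3.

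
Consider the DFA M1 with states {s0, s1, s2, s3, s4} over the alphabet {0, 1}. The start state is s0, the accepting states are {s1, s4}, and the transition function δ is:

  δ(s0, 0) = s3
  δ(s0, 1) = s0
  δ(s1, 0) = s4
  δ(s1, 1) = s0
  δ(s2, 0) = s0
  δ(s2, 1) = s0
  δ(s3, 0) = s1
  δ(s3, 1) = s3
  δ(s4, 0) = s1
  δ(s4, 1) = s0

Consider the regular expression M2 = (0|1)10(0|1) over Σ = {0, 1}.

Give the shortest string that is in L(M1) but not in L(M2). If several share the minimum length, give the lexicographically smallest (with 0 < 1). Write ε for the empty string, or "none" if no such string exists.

The string 00 is accepted by M1 but not by M2.
No shorter string lies in the difference, and 00 is the lexicographically first length-2 string in L(M1) \ L(M2).

00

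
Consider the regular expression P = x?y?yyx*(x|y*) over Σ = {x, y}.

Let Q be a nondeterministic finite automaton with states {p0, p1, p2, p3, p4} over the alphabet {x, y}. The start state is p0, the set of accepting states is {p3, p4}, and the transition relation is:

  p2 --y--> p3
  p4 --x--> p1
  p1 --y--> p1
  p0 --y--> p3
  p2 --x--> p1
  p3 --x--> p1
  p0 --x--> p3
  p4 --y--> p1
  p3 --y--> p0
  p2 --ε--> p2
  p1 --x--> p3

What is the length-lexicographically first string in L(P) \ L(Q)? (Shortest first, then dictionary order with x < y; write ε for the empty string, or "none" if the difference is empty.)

yy

The string yy is accepted by P but not by Q.
No shorter string lies in the difference, and yy is the lexicographically first length-2 string in L(P) \ L(Q).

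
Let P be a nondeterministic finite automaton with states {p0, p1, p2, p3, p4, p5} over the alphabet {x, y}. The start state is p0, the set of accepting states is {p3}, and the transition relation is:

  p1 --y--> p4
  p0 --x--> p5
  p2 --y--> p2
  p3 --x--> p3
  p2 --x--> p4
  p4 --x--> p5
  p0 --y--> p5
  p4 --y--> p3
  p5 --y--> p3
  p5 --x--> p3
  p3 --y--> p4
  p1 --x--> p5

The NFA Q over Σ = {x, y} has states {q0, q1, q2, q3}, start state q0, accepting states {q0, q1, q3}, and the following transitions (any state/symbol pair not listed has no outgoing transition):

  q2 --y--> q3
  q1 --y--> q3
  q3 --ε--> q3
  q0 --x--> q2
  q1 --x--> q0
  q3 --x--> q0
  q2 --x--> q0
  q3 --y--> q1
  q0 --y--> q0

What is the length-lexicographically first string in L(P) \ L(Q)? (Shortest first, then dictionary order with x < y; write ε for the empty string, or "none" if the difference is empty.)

yx

The string yx is accepted by P but not by Q.
No shorter string lies in the difference, and yx is the lexicographically first length-2 string in L(P) \ L(Q).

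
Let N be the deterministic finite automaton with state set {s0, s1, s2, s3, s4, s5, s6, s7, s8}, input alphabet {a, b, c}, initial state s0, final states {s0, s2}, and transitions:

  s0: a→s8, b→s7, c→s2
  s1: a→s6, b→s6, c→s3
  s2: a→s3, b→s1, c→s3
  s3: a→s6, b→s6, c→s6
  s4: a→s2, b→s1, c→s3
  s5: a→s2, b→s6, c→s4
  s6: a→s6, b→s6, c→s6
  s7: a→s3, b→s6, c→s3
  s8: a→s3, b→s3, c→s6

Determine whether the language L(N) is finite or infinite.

The useful states (reachable from s0 and able to reach an accepting state) are {s0, s2}.
Restricted to these states the transition graph has no cycle, so every accepting path has bounded length and L is finite.

finite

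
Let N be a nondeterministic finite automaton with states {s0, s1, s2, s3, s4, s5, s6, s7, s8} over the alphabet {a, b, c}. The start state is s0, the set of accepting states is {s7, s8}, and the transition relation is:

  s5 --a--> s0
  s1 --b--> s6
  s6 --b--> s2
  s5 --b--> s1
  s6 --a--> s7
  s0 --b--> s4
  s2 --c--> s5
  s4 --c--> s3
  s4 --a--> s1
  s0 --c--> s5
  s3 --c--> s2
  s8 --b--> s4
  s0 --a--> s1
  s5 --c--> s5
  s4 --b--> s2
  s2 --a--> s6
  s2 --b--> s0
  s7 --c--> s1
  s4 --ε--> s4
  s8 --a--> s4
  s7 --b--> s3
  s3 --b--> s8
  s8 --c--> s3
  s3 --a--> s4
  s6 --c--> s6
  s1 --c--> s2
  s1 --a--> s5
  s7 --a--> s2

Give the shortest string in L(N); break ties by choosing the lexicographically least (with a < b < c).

A breadth-first search from s0 reaches an accepting state first via the path s0 → s1 → s6 → s7 on input aba.
No string of length < 3 is accepted (BFS exhausts all shorter strings without reaching an accepting state), and aba is the lexicographically least accepting string of length 3.

aba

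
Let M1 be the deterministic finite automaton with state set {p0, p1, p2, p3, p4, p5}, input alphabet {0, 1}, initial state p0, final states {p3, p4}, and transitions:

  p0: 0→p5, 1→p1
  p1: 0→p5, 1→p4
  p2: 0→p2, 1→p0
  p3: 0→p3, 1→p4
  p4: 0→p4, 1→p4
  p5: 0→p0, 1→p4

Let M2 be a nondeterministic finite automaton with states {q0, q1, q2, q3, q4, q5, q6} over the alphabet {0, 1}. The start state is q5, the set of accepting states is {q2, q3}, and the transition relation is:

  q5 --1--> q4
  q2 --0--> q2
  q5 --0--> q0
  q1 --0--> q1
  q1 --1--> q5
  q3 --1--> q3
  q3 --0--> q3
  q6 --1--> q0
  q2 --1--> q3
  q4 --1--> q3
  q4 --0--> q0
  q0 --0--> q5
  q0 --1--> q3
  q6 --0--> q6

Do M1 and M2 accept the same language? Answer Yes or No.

Exploring the product automaton M1 × M2 from the start pair (p0, q5), following both machines on each input symbol, reaches 4 state pairs: (p0, q5), (p5, q0), (p1, q4), (p4, q3).
M1 accepts in {p3, p4} and M2 accepts in {q2, q3}. In every reachable pair the two components are either both accepting — (p4, q3) — or both non-accepting, so no string is accepted by exactly one of the machines: L(M1) \ L(M2) and L(M2) \ L(M1) are both empty.
Hence every string is accepted by M1 iff it is accepted by M2, and the two languages coincide.

Yes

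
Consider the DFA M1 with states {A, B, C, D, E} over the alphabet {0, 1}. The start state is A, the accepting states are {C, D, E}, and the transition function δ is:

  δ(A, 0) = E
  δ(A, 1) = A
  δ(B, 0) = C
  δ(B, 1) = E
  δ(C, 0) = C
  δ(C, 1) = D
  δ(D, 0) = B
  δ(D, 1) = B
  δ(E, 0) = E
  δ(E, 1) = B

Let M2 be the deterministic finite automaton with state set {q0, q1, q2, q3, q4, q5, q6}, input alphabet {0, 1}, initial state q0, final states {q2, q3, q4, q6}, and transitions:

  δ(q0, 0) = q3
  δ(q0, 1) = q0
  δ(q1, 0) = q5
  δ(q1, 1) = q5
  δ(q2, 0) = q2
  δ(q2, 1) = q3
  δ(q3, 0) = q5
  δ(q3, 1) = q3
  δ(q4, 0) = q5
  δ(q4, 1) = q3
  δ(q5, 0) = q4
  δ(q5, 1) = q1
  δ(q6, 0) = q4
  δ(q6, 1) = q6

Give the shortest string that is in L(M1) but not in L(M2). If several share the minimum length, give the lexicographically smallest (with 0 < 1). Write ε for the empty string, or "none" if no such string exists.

The string 00 is accepted by M1 but not by M2.
No shorter string lies in the difference, and 00 is the lexicographically first length-2 string in L(M1) \ L(M2).

00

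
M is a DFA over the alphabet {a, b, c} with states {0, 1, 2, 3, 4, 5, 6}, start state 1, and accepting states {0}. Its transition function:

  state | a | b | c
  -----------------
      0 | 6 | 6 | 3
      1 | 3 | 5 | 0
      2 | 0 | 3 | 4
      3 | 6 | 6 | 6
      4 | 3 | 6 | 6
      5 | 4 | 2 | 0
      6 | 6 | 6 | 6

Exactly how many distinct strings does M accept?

The useful subgraph on states {0, 1, 2, 5} is acyclic, so L(M) is finite; the longest accepting path visits 4 useful states, giving maximum string length 3.
Counting accepting paths from 1 by length: 1 of length 1, 1 of length 2, 1 of length 3. Total 3.

3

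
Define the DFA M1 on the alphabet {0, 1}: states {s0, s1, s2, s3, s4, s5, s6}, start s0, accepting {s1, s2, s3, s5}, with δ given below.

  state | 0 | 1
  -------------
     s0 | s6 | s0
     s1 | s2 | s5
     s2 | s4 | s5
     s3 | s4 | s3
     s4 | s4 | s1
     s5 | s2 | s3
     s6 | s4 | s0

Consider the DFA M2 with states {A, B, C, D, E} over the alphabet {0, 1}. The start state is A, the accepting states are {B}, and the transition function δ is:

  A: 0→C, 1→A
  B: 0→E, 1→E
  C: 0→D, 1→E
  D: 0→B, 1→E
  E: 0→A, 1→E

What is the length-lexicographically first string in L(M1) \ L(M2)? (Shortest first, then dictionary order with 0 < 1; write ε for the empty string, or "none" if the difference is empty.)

The string 001 is accepted by M1 but not by M2.
No shorter string lies in the difference, and 001 is the lexicographically first length-3 string in L(M1) \ L(M2).

001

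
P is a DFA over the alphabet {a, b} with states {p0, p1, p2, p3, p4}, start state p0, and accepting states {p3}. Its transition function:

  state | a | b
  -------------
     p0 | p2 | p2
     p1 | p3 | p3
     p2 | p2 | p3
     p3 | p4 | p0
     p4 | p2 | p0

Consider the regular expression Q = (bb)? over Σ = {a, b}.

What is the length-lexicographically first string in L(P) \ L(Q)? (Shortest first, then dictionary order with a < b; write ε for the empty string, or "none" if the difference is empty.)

ab

The string ab is accepted by P but not by Q.
No shorter string lies in the difference, and ab is the lexicographically first length-2 string in L(P) \ L(Q).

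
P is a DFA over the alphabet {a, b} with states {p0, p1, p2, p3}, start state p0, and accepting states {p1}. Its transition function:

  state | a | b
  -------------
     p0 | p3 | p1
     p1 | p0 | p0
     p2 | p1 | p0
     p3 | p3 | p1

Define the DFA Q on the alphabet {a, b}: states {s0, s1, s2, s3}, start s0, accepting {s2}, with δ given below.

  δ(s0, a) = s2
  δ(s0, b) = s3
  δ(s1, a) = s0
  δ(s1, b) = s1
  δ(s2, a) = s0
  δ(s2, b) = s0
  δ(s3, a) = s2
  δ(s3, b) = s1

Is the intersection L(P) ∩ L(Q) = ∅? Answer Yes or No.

Exploring the product automaton P × Q from the start pair (p0, s0), following both machines on each input symbol, reaches 9 state pairs: (p0, s0), (p3, s2), (p1, s3), (p3, s0), (p1, s0), (p0, s2), (p0, s1), (p0, s3), (p1, s1).
P accepts in {p1} and Q accepts in {s2}; no reachable pair has both components accepting, so no string drives both machines to acceptance simultaneously and L(P) ∩ L(Q) = ∅.
So no string is accepted by both, and the intersection is empty.

Yes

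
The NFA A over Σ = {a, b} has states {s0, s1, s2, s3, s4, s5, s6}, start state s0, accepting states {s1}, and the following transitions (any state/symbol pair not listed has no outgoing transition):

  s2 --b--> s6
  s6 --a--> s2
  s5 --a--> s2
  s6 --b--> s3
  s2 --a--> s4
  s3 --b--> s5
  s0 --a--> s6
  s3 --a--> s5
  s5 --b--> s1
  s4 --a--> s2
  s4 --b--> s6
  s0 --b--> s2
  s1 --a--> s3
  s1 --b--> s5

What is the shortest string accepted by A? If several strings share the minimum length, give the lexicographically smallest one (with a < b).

A breadth-first search from s0 reaches an accepting state first via the path s0 → s6 → s3 → s5 → s1 on input abab.
No string of length < 4 is accepted (BFS exhausts all shorter strings without reaching an accepting state), and abab is the lexicographically least accepting string of length 4.

abab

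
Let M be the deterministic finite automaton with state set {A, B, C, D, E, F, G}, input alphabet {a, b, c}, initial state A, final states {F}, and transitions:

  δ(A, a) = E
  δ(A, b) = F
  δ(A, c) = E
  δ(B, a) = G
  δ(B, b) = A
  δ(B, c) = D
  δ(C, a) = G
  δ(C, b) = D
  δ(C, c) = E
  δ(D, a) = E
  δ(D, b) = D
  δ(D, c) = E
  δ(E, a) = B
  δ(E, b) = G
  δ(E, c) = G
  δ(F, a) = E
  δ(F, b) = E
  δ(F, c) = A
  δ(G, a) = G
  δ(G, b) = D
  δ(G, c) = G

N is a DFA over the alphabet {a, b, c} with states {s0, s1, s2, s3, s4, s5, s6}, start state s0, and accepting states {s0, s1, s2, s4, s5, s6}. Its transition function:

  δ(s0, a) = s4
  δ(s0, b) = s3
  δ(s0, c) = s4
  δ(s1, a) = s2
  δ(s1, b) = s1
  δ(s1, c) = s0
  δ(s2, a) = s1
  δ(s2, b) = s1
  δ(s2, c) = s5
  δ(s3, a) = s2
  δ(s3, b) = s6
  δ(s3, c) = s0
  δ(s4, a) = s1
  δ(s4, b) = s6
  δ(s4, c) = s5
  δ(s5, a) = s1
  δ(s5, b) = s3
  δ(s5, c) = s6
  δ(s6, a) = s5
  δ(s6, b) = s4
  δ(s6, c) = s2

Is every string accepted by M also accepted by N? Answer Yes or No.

No

The string b is in L(M) but not in L(N).
So L(M) ⊄ L(N).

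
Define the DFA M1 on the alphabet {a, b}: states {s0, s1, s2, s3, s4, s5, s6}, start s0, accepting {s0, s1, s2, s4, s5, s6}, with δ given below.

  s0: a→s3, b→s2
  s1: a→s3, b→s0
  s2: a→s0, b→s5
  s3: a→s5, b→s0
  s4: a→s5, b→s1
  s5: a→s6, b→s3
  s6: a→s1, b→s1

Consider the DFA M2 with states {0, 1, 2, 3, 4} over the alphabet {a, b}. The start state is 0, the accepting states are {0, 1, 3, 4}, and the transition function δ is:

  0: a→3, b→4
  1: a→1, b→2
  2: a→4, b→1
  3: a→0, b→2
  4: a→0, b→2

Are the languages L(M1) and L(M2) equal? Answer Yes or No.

No

The string ab is accepted by M1 but rejected by M2.
So L(M1) ≠ L(M2).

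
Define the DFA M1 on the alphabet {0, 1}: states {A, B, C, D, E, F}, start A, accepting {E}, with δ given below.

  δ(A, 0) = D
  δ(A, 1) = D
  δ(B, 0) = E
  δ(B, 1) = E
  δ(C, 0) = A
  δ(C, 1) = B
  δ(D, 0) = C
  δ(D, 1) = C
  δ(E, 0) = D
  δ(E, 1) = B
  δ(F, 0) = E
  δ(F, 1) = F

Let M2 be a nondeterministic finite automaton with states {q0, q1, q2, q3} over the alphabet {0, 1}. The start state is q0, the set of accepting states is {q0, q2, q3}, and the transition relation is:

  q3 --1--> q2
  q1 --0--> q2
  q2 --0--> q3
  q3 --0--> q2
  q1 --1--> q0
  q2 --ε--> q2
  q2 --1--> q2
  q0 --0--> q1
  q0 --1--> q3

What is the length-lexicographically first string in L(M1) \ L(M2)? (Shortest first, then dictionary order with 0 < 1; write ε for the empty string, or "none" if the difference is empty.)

The string 0101010 is accepted by M1 but not by M2.
No shorter string lies in the difference, and 0101010 is the lexicographically first length-7 string in L(M1) \ L(M2).

0101010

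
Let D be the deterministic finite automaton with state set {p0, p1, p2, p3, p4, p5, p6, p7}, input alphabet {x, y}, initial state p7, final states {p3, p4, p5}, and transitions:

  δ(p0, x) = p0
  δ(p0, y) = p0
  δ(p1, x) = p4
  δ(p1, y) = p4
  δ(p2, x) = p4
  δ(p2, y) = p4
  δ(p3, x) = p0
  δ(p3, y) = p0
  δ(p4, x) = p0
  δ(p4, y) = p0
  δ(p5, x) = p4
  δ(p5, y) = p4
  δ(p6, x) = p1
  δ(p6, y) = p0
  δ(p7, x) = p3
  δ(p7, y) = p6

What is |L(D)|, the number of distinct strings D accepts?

The useful subgraph on states {p1, p3, p4, p6, p7} is acyclic, so L(D) is finite; the longest accepting path visits 4 useful states, giving maximum string length 3.
Counting accepting paths from p7 by length: 1 of length 1, 2 of length 3. Total 3.

3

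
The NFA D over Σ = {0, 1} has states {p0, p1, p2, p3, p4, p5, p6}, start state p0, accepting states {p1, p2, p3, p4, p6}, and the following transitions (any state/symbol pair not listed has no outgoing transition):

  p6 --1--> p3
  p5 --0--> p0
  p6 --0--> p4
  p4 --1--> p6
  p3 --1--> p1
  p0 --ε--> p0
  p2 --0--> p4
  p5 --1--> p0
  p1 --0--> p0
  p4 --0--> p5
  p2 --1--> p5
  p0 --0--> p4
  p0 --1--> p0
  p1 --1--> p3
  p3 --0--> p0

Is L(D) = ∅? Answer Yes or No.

The string 0 is accepted: the run p0 → p4 ends in the accepting state p4.
Since at least one string is accepted, L(D) is not empty.

No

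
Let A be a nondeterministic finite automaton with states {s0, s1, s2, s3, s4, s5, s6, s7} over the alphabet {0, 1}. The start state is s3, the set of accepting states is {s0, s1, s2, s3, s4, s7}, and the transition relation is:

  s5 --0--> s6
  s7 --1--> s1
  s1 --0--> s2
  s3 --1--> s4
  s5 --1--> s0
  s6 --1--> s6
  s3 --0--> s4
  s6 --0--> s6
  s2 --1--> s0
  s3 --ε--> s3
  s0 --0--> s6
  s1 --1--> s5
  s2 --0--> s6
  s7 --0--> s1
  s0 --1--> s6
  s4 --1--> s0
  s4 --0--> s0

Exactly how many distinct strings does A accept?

The useful subgraph on states {s0, s3, s4} is acyclic, so L(A) is finite; the longest accepting path visits 3 useful states, giving maximum string length 2.
Counting accepting paths from s3 by length: 1 of length 0, 2 of length 1, 4 of length 2. Total 7.

7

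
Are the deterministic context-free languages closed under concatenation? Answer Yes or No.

Take L₁ = {ε, c} (finite, hence regular and DCFL) and L₂ = {c aⁿbⁿ : n≥0} ∪ {cc aⁿb²ⁿ : n≥0} (a DCFL: the number of leading c's tells the DPDA whether to pop one stack symbol per b or per two b's). Then L₁L₂ ∩ cca⁺b* = {cc aⁿbⁿ : n≥1} ∪ {cc aⁿb²ⁿ : n≥1}. If L₁L₂ were a DCFL, so would be this intersection with a regular set, and a DPDA for it started from its configuration after reading cc would accept {aⁿbⁿ : n≥1} ∪ {aⁿb²ⁿ : n≥1}, which no deterministic PDA accepts (a DPDA for it would have a single run on aⁿb²ⁿ, accepting after the prefix aⁿbⁿ and accepting again after n more b's; an ordinary PDA that simulates it on a's and b's and, at any moment when it is accepting, may switch to reading only a fresh letter d while feeding each d to the simulation as a b, would accept aⁱbʲdᵏ (k≥1) exactly when both aⁱbʲ and aⁱbʲ⁺ᵏ are in the language, i.e. its language intersected with the regular set a*b*d⁺ would be exactly {aⁿbⁿdⁿ : n≥1} — impossible, since context-free languages are closed under intersection with regular sets and {aⁿbⁿdⁿ} is not context-free). Hence L₁L₂ is not a DCFL.

No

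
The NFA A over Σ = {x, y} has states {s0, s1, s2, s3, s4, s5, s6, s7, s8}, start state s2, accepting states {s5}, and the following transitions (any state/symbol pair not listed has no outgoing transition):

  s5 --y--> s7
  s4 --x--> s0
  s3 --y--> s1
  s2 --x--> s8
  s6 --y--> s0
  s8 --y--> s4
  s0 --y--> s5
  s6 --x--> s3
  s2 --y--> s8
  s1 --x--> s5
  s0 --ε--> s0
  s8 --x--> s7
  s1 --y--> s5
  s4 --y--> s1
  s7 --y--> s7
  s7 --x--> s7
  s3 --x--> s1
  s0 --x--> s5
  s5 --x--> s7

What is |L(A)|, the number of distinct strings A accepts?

8

The useful subgraph on states {s0, s1, s2, s4, s5, s8} is acyclic, so L(A) is finite; the longest accepting path visits 5 useful states, giving maximum string length 4.
Counting accepting paths from s2 by length: 8 of length 4. Total 8.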